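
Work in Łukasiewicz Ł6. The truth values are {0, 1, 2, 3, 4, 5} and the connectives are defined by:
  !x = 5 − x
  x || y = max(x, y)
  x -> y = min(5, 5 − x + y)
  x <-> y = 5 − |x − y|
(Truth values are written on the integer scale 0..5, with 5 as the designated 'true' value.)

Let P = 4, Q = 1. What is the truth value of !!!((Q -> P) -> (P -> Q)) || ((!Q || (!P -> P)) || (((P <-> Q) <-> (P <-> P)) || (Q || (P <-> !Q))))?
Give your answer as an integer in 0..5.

Q -> P = 1 -> 4 = 5
P -> Q = 4 -> 1 = 2
(Q -> P) -> (P -> Q) = 5 -> 2 = 2
!((Q -> P) -> (P -> Q)) = !2 = 3
!!((Q -> P) -> (P -> Q)) = !3 = 2
!!!((Q -> P) -> (P -> Q)) = !2 = 3
!Q = !1 = 4
!P = !4 = 1
!P -> P = 1 -> 4 = 5
!Q || (!P -> P) = 4 || 5 = 5
P <-> Q = 4 <-> 1 = 2
P <-> P = 4 <-> 4 = 5
(P <-> Q) <-> (P <-> P) = 2 <-> 5 = 2
!Q = !1 = 4
P <-> !Q = 4 <-> 4 = 5
Q || (P <-> !Q) = 1 || 5 = 5
((P <-> Q) <-> (P <-> P)) || (Q || (P <-> !Q)) = 2 || 5 = 5
(!Q || (!P -> P)) || (((P <-> Q) <-> (P <-> P)) || (Q || (P <-> !Q))) = 5 || 5 = 5
!!!((Q -> P) -> (P -> Q)) || ((!Q || (!P -> P)) || (((P <-> Q) <-> (P <-> P)) || (Q || (P <-> !Q)))) = 3 || 5 = 5

5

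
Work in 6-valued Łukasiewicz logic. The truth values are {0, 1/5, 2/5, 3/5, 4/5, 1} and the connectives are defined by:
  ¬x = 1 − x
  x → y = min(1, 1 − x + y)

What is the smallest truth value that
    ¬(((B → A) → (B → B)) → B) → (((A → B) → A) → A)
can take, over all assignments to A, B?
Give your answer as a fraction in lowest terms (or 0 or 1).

Take A = 2/5, B = 0:
B → A = 0 → 2/5 = 1
B → B = 0 → 0 = 1
(B → A) → (B → B) = 1 → 1 = 1
((B → A) → (B → B)) → B = 1 → 0 = 0
¬(((B → A) → (B → B)) → B) = ¬0 = 1
A → B = 2/5 → 0 = 3/5
(A → B) → A = 3/5 → 2/5 = 4/5
((A → B) → A) → A = 4/5 → 2/5 = 3/5
¬(((B → A) → (B → B)) → B) → (((A → B) → A) → A) = 1 → 3/5 = 3/5
No assignment yields a value below 3/5, so this is the minimum.

3/5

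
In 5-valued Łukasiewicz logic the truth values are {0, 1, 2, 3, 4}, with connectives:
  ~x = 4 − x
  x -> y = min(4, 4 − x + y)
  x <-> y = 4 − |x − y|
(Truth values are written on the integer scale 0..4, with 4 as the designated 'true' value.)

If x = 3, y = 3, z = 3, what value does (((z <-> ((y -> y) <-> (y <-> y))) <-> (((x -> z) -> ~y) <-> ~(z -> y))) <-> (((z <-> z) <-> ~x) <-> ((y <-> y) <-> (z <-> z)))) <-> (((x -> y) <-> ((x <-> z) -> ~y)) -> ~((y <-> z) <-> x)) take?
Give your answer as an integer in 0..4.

y -> y = 3 -> 3 = 4
y <-> y = 3 <-> 3 = 4
(y -> y) <-> (y <-> y) = 4 <-> 4 = 4
z <-> ((y -> y) <-> (y <-> y)) = 3 <-> 4 = 3
x -> z = 3 -> 3 = 4
~y = ~3 = 1
(x -> z) -> ~y = 4 -> 1 = 1
z -> y = 3 -> 3 = 4
~(z -> y) = ~4 = 0
((x -> z) -> ~y) <-> ~(z -> y) = 1 <-> 0 = 3
(z <-> ((y -> y) <-> (y <-> y))) <-> (((x -> z) -> ~y) <-> ~(z -> y)) = 3 <-> 3 = 4
z <-> z = 3 <-> 3 = 4
~x = ~3 = 1
(z <-> z) <-> ~x = 4 <-> 1 = 1
y <-> y = 3 <-> 3 = 4
z <-> z = 3 <-> 3 = 4
(y <-> y) <-> (z <-> z) = 4 <-> 4 = 4
((z <-> z) <-> ~x) <-> ((y <-> y) <-> (z <-> z)) = 1 <-> 4 = 1
((z <-> ((y -> y) <-> (y <-> y))) <-> (((x -> z) -> ~y) <-> ~(z -> y))) <-> (((z <-> z) <-> ~x) <-> ((y <-> y) <-> (z <-> z))) = 4 <-> 1 = 1
x -> y = 3 -> 3 = 4
x <-> z = 3 <-> 3 = 4
~y = ~3 = 1
(x <-> z) -> ~y = 4 -> 1 = 1
(x -> y) <-> ((x <-> z) -> ~y) = 4 <-> 1 = 1
y <-> z = 3 <-> 3 = 4
(y <-> z) <-> x = 4 <-> 3 = 3
~((y <-> z) <-> x) = ~3 = 1
((x -> y) <-> ((x <-> z) -> ~y)) -> ~((y <-> z) <-> x) = 1 -> 1 = 4
(((z <-> ((y -> y) <-> (y <-> y))) <-> (((x -> z) -> ~y) <-> ~(z -> y))) <-> (((z <-> z) <-> ~x) <-> ((y <-> y) <-> (z <-> z)))) <-> (((x -> y) <-> ((x <-> z) -> ~y)) -> ~((y <-> z) <-> x)) = 1 <-> 4 = 1

1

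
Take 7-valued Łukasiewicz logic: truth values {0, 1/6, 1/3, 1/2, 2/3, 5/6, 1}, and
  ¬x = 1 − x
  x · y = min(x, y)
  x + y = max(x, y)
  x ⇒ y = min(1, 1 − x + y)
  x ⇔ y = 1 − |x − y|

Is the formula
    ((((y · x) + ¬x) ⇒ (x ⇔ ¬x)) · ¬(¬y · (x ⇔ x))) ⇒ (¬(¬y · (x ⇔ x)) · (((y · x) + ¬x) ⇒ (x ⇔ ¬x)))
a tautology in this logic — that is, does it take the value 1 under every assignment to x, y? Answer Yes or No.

Yes

At x = 2/3, y = 0, for instance:
y · x = 0 · 2/3 = 0
¬x = ¬2/3 = 1/3
(y · x) + ¬x = 0 + 1/3 = 1/3
¬x = ¬2/3 = 1/3
x ⇔ ¬x = 2/3 ⇔ 1/3 = 2/3
((y · x) + ¬x) ⇒ (x ⇔ ¬x) = 1/3 ⇒ 2/3 = 1
¬y = ¬0 = 1
x ⇔ x = 2/3 ⇔ 2/3 = 1
¬y · (x ⇔ x) = 1 · 1 = 1
¬(¬y · (x ⇔ x)) = ¬1 = 0
(((y · x) + ¬x) ⇒ (x ⇔ ¬x)) · ¬(¬y · (x ⇔ x)) = 1 · 0 = 0
¬(¬y · (x ⇔ x)) · (((y · x) + ¬x) ⇒ (x ⇔ ¬x)) = 0 · 1 = 0
((((y · x) + ¬x) ⇒ (x ⇔ ¬x)) · ¬(¬y · (x ⇔ x))) ⇒ (¬(¬y · (x ⇔ x)) · (((y · x) + ¬x) ⇒ (x ⇔ ¬x))) = 0 ⇒ 0 = 1
and checking the remaining 48 assignments likewise gives ≥ 1 in every case.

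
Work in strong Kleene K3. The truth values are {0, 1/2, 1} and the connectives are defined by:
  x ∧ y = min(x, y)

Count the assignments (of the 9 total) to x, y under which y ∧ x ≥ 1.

1

x = 0, y = 0 ↦ 0  <
x = 0, y = 1/2 ↦ 0  <
x = 0, y = 1 ↦ 0  <
x = 1/2, y = 0 ↦ 0  <
x = 1/2, y = 1/2 ↦ 1/2  <
x = 1/2, y = 1 ↦ 1/2  <
x = 1, y = 0 ↦ 0  <
x = 1, y = 1/2 ↦ 1/2  <
x = 1, y = 1 ↦ 1  ≥
So 1 of the 9 assignments meets the threshold.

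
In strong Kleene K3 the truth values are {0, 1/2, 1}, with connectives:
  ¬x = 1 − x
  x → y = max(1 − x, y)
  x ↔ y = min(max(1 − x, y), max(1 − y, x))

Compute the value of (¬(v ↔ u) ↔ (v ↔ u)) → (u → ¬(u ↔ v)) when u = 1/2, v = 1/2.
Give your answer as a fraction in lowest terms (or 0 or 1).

1/2

v ↔ u = 1/2 ↔ 1/2 = 1/2
¬(v ↔ u) = ¬1/2 = 1/2
v ↔ u = 1/2 ↔ 1/2 = 1/2
¬(v ↔ u) ↔ (v ↔ u) = 1/2 ↔ 1/2 = 1/2
u ↔ v = 1/2 ↔ 1/2 = 1/2
¬(u ↔ v) = ¬1/2 = 1/2
u → ¬(u ↔ v) = 1/2 → 1/2 = 1/2
(¬(v ↔ u) ↔ (v ↔ u)) → (u → ¬(u ↔ v)) = 1/2 → 1/2 = 1/2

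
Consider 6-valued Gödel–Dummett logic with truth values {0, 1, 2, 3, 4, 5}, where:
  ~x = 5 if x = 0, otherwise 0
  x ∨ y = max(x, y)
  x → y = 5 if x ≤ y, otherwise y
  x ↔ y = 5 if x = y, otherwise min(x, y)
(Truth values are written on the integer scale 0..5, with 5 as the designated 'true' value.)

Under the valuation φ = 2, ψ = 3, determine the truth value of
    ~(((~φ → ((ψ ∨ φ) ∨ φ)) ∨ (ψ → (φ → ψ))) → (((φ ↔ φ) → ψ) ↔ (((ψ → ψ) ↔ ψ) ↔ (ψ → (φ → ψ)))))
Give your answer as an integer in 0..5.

0

~φ = ~2 = 0
ψ ∨ φ = 3 ∨ 2 = 3
(ψ ∨ φ) ∨ φ = 3 ∨ 2 = 3
~φ → ((ψ ∨ φ) ∨ φ) = 0 → 3 = 5
φ → ψ = 2 → 3 = 5
ψ → (φ → ψ) = 3 → 5 = 5
(~φ → ((ψ ∨ φ) ∨ φ)) ∨ (ψ → (φ → ψ)) = 5 ∨ 5 = 5
φ ↔ φ = 2 ↔ 2 = 5
(φ ↔ φ) → ψ = 5 → 3 = 3
ψ → ψ = 3 → 3 = 5
(ψ → ψ) ↔ ψ = 5 ↔ 3 = 3
φ → ψ = 2 → 3 = 5
ψ → (φ → ψ) = 3 → 5 = 5
((ψ → ψ) ↔ ψ) ↔ (ψ → (φ → ψ)) = 3 ↔ 5 = 3
((φ ↔ φ) → ψ) ↔ (((ψ → ψ) ↔ ψ) ↔ (ψ → (φ → ψ))) = 3 ↔ 3 = 5
((~φ → ((ψ ∨ φ) ∨ φ)) ∨ (ψ → (φ → ψ))) → (((φ ↔ φ) → ψ) ↔ (((ψ → ψ) ↔ ψ) ↔ (ψ → (φ → ψ)))) = 5 → 5 = 5
~(((~φ → ((ψ ∨ φ) ∨ φ)) ∨ (ψ → (φ → ψ))) → (((φ ↔ φ) → ψ) ↔ (((ψ → ψ) ↔ ψ) ↔ (ψ → (φ → ψ))))) = ~5 = 0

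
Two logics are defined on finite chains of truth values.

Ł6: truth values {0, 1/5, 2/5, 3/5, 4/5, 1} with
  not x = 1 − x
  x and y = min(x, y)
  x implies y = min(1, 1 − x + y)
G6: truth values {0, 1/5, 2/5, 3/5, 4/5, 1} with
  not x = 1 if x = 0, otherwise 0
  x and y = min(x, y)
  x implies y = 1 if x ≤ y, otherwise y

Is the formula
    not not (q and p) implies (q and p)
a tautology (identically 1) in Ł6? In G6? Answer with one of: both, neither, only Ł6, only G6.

In Ł6: every assignment gives 1 — tautology.
In G6: at p = 1/5, q = 1/5 the value is 1/5 — not a tautology.

only Ł6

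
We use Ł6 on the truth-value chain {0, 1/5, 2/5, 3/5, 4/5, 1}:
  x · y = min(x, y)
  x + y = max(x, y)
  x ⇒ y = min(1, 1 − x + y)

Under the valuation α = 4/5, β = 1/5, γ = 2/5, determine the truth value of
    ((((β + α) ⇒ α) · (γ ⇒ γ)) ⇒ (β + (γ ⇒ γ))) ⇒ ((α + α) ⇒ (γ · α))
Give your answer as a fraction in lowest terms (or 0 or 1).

β + α = 1/5 + 4/5 = 4/5
(β + α) ⇒ α = 4/5 ⇒ 4/5 = 1
γ ⇒ γ = 2/5 ⇒ 2/5 = 1
((β + α) ⇒ α) · (γ ⇒ γ) = 1 · 1 = 1
γ ⇒ γ = 2/5 ⇒ 2/5 = 1
β + (γ ⇒ γ) = 1/5 + 1 = 1
(((β + α) ⇒ α) · (γ ⇒ γ)) ⇒ (β + (γ ⇒ γ)) = 1 ⇒ 1 = 1
α + α = 4/5 + 4/5 = 4/5
γ · α = 2/5 · 4/5 = 2/5
(α + α) ⇒ (γ · α) = 4/5 ⇒ 2/5 = 3/5
((((β + α) ⇒ α) · (γ ⇒ γ)) ⇒ (β + (γ ⇒ γ))) ⇒ ((α + α) ⇒ (γ · α)) = 1 ⇒ 3/5 = 3/5

3/5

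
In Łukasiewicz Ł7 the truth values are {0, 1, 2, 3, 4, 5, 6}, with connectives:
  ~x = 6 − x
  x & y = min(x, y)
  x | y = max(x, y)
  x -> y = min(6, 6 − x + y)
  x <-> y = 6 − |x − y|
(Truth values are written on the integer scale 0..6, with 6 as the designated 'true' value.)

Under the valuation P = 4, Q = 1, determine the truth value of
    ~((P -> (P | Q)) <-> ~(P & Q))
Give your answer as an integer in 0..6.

1

P | Q = 4 | 1 = 4
P -> (P | Q) = 4 -> 4 = 6
P & Q = 4 & 1 = 1
~(P & Q) = ~1 = 5
(P -> (P | Q)) <-> ~(P & Q) = 6 <-> 5 = 5
~((P -> (P | Q)) <-> ~(P & Q)) = ~5 = 1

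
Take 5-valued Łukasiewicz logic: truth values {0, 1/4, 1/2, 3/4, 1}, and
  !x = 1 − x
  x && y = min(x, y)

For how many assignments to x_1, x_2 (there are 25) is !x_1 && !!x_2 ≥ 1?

value 1: 1 assignment (counts)
value 3/4: 3 assignments
value 1/2: 5 assignments
value 1/4: 7 assignments
value 0: 9 assignments
So 1 of the 25 assignments meets the threshold.

1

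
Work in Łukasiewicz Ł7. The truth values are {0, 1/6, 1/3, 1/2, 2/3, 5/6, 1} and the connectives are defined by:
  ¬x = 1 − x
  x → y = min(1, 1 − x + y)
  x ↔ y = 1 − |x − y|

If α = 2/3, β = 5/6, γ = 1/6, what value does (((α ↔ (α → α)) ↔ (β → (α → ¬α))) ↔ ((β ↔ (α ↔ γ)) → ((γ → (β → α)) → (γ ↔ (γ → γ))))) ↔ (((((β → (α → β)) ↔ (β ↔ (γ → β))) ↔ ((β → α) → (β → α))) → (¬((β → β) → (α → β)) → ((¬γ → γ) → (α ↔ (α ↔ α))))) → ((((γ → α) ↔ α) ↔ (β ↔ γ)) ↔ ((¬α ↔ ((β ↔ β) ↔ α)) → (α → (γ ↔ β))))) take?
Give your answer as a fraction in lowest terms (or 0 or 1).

1

α → α = 2/3 → 2/3 = 1
α ↔ (α → α) = 2/3 ↔ 1 = 2/3
¬α = ¬2/3 = 1/3
α → ¬α = 2/3 → 1/3 = 2/3
β → (α → ¬α) = 5/6 → 2/3 = 5/6
(α ↔ (α → α)) ↔ (β → (α → ¬α)) = 2/3 ↔ 5/6 = 5/6
α ↔ γ = 2/3 ↔ 1/6 = 1/2
β ↔ (α ↔ γ) = 5/6 ↔ 1/2 = 2/3
β → α = 5/6 → 2/3 = 5/6
γ → (β → α) = 1/6 → 5/6 = 1
γ → γ = 1/6 → 1/6 = 1
γ ↔ (γ → γ) = 1/6 ↔ 1 = 1/6
(γ → (β → α)) → (γ ↔ (γ → γ)) = 1 → 1/6 = 1/6
(β ↔ (α ↔ γ)) → ((γ → (β → α)) → (γ ↔ (γ → γ))) = 2/3 → 1/6 = 1/2
((α ↔ (α → α)) ↔ (β → (α → ¬α))) ↔ ((β ↔ (α ↔ γ)) → ((γ → (β → α)) → (γ ↔ (γ → γ)))) = 5/6 ↔ 1/2 = 2/3
α → β = 2/3 → 5/6 = 1
β → (α → β) = 5/6 → 1 = 1
γ → β = 1/6 → 5/6 = 1
β ↔ (γ → β) = 5/6 ↔ 1 = 5/6
(β → (α → β)) ↔ (β ↔ (γ → β)) = 1 ↔ 5/6 = 5/6
β → α = 5/6 → 2/3 = 5/6
β → α = 5/6 → 2/3 = 5/6
(β → α) → (β → α) = 5/6 → 5/6 = 1
((β → (α → β)) ↔ (β ↔ (γ → β))) ↔ ((β → α) → (β → α)) = 5/6 ↔ 1 = 5/6
β → β = 5/6 → 5/6 = 1
α → β = 2/3 → 5/6 = 1
(β → β) → (α → β) = 1 → 1 = 1
¬((β → β) → (α → β)) = ¬1 = 0
¬γ = ¬1/6 = 5/6
¬γ → γ = 5/6 → 1/6 = 1/3
α ↔ α = 2/3 ↔ 2/3 = 1
α ↔ (α ↔ α) = 2/3 ↔ 1 = 2/3
(¬γ → γ) → (α ↔ (α ↔ α)) = 1/3 → 2/3 = 1
¬((β → β) → (α → β)) → ((¬γ → γ) → (α ↔ (α ↔ α))) = 0 → 1 = 1
(((β → (α → β)) ↔ (β ↔ (γ → β))) ↔ ((β → α) → (β → α))) → (¬((β → β) → (α → β)) → ((¬γ → γ) → (α ↔ (α ↔ α)))) = 5/6 → 1 = 1
γ → α = 1/6 → 2/3 = 1
(γ → α) ↔ α = 1 ↔ 2/3 = 2/3
β ↔ γ = 5/6 ↔ 1/6 = 1/3
((γ → α) ↔ α) ↔ (β ↔ γ) = 2/3 ↔ 1/3 = 2/3
¬α = ¬2/3 = 1/3
β ↔ β = 5/6 ↔ 5/6 = 1
(β ↔ β) ↔ α = 1 ↔ 2/3 = 2/3
¬α ↔ ((β ↔ β) ↔ α) = 1/3 ↔ 2/3 = 2/3
γ ↔ β = 1/6 ↔ 5/6 = 1/3
α → (γ ↔ β) = 2/3 → 1/3 = 2/3
(¬α ↔ ((β ↔ β) ↔ α)) → (α → (γ ↔ β)) = 2/3 → 2/3 = 1
(((γ → α) ↔ α) ↔ (β ↔ γ)) ↔ ((¬α ↔ ((β ↔ β) ↔ α)) → (α → (γ ↔ β))) = 2/3 ↔ 1 = 2/3
((((β → (α → β)) ↔ (β ↔ (γ → β))) ↔ ((β → α) → (β → α))) → (¬((β → β) → (α → β)) → ((¬γ → γ) → (α ↔ (α ↔ α))))) → ((((γ → α) ↔ α) ↔ (β ↔ γ)) ↔ ((¬α ↔ ((β ↔ β) ↔ α)) → (α → (γ ↔ β)))) = 1 → 2/3 = 2/3
(((α ↔ (α → α)) ↔ (β → (α → ¬α))) ↔ ((β ↔ (α ↔ γ)) → ((γ → (β → α)) → (γ ↔ (γ → γ))))) ↔ (((((β → (α → β)) ↔ (β ↔ (γ → β))) ↔ ((β → α) → (β → α))) → (¬((β → β) → (α → β)) → ((¬γ → γ) → (α ↔ (α ↔ α))))) → ((((γ → α) ↔ α) ↔ (β ↔ γ)) ↔ ((¬α ↔ ((β ↔ β) ↔ α)) → (α → (γ ↔ β))))) = 2/3 ↔ 2/3 = 1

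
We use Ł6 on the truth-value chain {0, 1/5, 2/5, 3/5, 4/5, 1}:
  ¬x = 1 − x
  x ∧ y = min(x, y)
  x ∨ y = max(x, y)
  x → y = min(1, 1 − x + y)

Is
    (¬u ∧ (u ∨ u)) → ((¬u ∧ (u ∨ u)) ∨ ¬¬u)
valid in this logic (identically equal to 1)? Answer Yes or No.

u = 0 ↦ 1
u = 1/5 ↦ 1
u = 2/5 ↦ 1
u = 3/5 ↦ 1
u = 4/5 ↦ 1
u = 1 ↦ 1
Every assignment gives a value ≥ 1.

Yes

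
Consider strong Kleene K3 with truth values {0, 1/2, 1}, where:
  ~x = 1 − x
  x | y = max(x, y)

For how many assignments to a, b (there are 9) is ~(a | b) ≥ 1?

1

a = 0, b = 0 ↦ 1  ≥
a = 0, b = 1/2 ↦ 1/2  <
a = 0, b = 1 ↦ 0  <
a = 1/2, b = 0 ↦ 1/2  <
a = 1/2, b = 1/2 ↦ 1/2  <
a = 1/2, b = 1 ↦ 0  <
a = 1, b = 0 ↦ 0  <
a = 1, b = 1/2 ↦ 0  <
a = 1, b = 1 ↦ 0  <
So 1 of the 9 assignments meets the threshold.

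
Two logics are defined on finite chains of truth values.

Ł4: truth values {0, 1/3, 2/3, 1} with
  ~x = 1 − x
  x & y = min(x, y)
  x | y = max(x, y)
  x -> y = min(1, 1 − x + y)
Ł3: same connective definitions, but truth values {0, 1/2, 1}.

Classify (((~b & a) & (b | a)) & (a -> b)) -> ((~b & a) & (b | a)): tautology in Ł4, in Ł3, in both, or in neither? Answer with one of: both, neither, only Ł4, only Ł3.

both

In Ł4: every assignment gives 1 — tautology.
In Ł3: every assignment gives 1 — tautology.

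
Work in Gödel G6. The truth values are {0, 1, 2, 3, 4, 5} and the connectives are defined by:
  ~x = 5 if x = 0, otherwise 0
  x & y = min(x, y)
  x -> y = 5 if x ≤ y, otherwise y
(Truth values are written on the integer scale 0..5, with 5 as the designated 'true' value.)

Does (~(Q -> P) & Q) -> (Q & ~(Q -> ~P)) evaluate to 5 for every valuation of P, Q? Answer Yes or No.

Counterexample: take P = 0, Q = 1.
Q -> P = 1 -> 0 = 0
~(Q -> P) = ~0 = 5
~(Q -> P) & Q = 5 & 1 = 1
~P = ~0 = 5
Q -> ~P = 1 -> 5 = 5
~(Q -> ~P) = ~5 = 0
Q & ~(Q -> ~P) = 1 & 0 = 0
(~(Q -> P) & Q) -> (Q & ~(Q -> ~P)) = 1 -> 0 = 0
This gives 0 ≠ 5.

No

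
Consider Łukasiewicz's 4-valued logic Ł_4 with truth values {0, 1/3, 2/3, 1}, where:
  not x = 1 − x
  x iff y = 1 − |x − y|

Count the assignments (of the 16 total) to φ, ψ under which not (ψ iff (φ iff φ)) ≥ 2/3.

φ = 0, ψ = 0 ↦ 1  ≥
φ = 0, ψ = 1/3 ↦ 2/3  ≥
φ = 0, ψ = 2/3 ↦ 1/3  <
φ = 0, ψ = 1 ↦ 0  <
φ = 1/3, ψ = 0 ↦ 1  ≥
φ = 1/3, ψ = 1/3 ↦ 2/3  ≥
φ = 1/3, ψ = 2/3 ↦ 1/3  <
φ = 1/3, ψ = 1 ↦ 0  <
φ = 2/3, ψ = 0 ↦ 1  ≥
φ = 2/3, ψ = 1/3 ↦ 2/3  ≥
φ = 2/3, ψ = 2/3 ↦ 1/3  <
φ = 2/3, ψ = 1 ↦ 0  <
φ = 1, ψ = 0 ↦ 1  ≥
φ = 1, ψ = 1/3 ↦ 2/3  ≥
φ = 1, ψ = 2/3 ↦ 1/3  <
φ = 1, ψ = 1 ↦ 0  <
So 8 of the 16 assignments meet the threshold.

8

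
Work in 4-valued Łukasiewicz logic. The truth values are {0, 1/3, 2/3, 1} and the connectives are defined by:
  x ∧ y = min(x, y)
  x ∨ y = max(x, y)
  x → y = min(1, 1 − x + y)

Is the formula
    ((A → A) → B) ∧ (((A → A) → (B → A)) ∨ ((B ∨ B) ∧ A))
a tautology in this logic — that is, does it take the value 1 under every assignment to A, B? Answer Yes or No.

No

Counterexample: take A = 0, B = 0.
A → A = 0 → 0 = 1
(A → A) → B = 1 → 0 = 0
A → A = 0 → 0 = 1
B → A = 0 → 0 = 1
(A → A) → (B → A) = 1 → 1 = 1
B ∨ B = 0 ∨ 0 = 0
(B ∨ B) ∧ A = 0 ∧ 0 = 0
((A → A) → (B → A)) ∨ ((B ∨ B) ∧ A) = 1 ∨ 0 = 1
((A → A) → B) ∧ (((A → A) → (B → A)) ∨ ((B ∨ B) ∧ A)) = 0 ∧ 1 = 0
This gives 0 ≠ 1.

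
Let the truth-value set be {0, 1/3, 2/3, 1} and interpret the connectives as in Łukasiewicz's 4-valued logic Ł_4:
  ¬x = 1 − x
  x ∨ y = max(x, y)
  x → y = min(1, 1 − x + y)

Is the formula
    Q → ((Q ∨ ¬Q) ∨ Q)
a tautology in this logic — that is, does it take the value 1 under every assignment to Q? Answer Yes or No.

Q = 0 ↦ 1
Q = 1/3 ↦ 1
Q = 2/3 ↦ 1
Q = 1 ↦ 1
Every assignment gives a value ≥ 1.

Yes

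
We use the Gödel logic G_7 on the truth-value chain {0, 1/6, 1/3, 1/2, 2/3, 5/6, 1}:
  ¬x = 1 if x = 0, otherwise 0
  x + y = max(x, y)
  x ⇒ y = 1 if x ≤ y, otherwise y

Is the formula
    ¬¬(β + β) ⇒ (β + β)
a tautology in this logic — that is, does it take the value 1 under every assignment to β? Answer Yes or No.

No

Counterexample: take β = 1/6.
β + β = 1/6 + 1/6 = 1/6
¬(β + β) = ¬1/6 = 0
¬¬(β + β) = ¬0 = 1
¬¬(β + β) ⇒ (β + β) = 1 ⇒ 1/6 = 1/6
This gives 1/6 ≠ 1.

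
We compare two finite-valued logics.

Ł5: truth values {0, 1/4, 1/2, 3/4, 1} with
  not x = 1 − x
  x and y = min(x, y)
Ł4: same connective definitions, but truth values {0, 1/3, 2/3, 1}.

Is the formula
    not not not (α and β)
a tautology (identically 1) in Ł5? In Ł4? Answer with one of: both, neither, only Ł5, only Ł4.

In Ł5: at α = 1/4, β = 1/4 the value is 3/4 — not a tautology.
In Ł4: at α = 1/3, β = 1/3 the value is 2/3 — not a tautology.

neither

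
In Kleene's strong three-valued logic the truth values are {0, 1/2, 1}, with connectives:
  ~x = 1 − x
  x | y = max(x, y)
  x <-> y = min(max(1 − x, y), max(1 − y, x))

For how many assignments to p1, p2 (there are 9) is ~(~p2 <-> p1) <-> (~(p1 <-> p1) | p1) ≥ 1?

p1 = 0, p2 = 0 ↦ 0  <
p1 = 0, p2 = 1/2 ↦ 1/2  <
p1 = 0, p2 = 1 ↦ 1  ≥
p1 = 1/2, p2 = 0 ↦ 1/2  <
p1 = 1/2, p2 = 1/2 ↦ 1/2  <
p1 = 1/2, p2 = 1 ↦ 1/2  <
p1 = 1, p2 = 0 ↦ 0  <
p1 = 1, p2 = 1/2 ↦ 1/2  <
p1 = 1, p2 = 1 ↦ 1  ≥
So 2 of the 9 assignments meet the threshold.

2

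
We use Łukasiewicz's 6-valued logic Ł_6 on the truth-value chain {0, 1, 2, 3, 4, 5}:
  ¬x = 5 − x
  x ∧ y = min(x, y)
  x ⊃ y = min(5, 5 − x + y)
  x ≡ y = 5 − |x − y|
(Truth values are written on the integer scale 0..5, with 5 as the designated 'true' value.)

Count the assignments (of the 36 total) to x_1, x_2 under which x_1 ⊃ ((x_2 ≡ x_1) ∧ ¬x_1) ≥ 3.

value 5: 18 assignments (counts)
value 4: 6 assignments (counts)
value 2: 6 assignments
value 0: 6 assignments
So 24 of the 36 assignments meet the threshold.

24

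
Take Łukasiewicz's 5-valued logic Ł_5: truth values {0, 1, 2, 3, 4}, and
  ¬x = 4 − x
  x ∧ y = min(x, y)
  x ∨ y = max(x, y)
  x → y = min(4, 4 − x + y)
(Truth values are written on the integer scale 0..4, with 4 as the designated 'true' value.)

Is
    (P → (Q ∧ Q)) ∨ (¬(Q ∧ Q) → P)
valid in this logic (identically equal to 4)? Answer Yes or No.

No

Counterexample: take P = 1, Q = 0.
Q ∧ Q = 0 ∧ 0 = 0
P → (Q ∧ Q) = 1 → 0 = 3
Q ∧ Q = 0 ∧ 0 = 0
¬(Q ∧ Q) = ¬0 = 4
¬(Q ∧ Q) → P = 4 → 1 = 1
(P → (Q ∧ Q)) ∨ (¬(Q ∧ Q) → P) = 3 ∨ 1 = 3
This gives 3 ≠ 4.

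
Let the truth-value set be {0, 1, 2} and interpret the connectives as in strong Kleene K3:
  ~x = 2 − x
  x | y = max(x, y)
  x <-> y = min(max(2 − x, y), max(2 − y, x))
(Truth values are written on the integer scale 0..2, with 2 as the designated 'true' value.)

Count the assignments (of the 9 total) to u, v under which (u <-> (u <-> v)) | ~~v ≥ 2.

3

u = 0, v = 0 ↦ 0  <
u = 0, v = 1 ↦ 1  <
u = 0, v = 2 ↦ 2  ≥
u = 1, v = 0 ↦ 1  <
u = 1, v = 1 ↦ 1  <
u = 1, v = 2 ↦ 2  ≥
u = 2, v = 0 ↦ 0  <
u = 2, v = 1 ↦ 1  <
u = 2, v = 2 ↦ 2  ≥
So 3 of the 9 assignments meet the threshold.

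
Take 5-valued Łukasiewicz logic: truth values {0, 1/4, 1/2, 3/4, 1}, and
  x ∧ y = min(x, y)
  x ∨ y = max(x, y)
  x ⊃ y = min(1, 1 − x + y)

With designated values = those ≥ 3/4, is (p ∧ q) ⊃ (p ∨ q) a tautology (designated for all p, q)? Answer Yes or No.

Yes

At p = 1/4, q = 1/4, for instance:
p ∧ q = 1/4 ∧ 1/4 = 1/4
p ∨ q = 1/4 ∨ 1/4 = 1/4
(p ∧ q) ⊃ (p ∨ q) = 1/4 ⊃ 1/4 = 1
and checking the remaining 24 assignments likewise gives ≥ 3/4 in every case.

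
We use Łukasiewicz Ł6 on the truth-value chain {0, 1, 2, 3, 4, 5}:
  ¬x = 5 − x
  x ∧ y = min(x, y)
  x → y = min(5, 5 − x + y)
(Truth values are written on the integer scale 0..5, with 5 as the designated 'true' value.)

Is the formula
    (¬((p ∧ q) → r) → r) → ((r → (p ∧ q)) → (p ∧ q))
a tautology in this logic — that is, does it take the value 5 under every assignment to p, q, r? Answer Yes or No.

No

Counterexample: take p = 0, q = 0, r = 0.
p ∧ q = 0 ∧ 0 = 0
(p ∧ q) → r = 0 → 0 = 5
¬((p ∧ q) → r) = ¬5 = 0
¬((p ∧ q) → r) → r = 0 → 0 = 5
p ∧ q = 0 ∧ 0 = 0
r → (p ∧ q) = 0 → 0 = 5
p ∧ q = 0 ∧ 0 = 0
(r → (p ∧ q)) → (p ∧ q) = 5 → 0 = 0
(¬((p ∧ q) → r) → r) → ((r → (p ∧ q)) → (p ∧ q)) = 5 → 0 = 0
This gives 0 ≠ 5.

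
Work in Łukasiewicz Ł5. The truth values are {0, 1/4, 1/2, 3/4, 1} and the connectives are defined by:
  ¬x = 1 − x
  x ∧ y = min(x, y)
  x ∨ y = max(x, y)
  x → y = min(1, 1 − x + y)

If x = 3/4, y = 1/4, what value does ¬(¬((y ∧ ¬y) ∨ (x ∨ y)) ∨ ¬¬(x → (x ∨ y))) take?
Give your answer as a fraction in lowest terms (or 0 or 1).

0

¬y = ¬1/4 = 3/4
y ∧ ¬y = 1/4 ∧ 3/4 = 1/4
x ∨ y = 3/4 ∨ 1/4 = 3/4
(y ∧ ¬y) ∨ (x ∨ y) = 1/4 ∨ 3/4 = 3/4
¬((y ∧ ¬y) ∨ (x ∨ y)) = ¬3/4 = 1/4
x ∨ y = 3/4 ∨ 1/4 = 3/4
x → (x ∨ y) = 3/4 → 3/4 = 1
¬(x → (x ∨ y)) = ¬1 = 0
¬¬(x → (x ∨ y)) = ¬0 = 1
¬((y ∧ ¬y) ∨ (x ∨ y)) ∨ ¬¬(x → (x ∨ y)) = 1/4 ∨ 1 = 1
¬(¬((y ∧ ¬y) ∨ (x ∨ y)) ∨ ¬¬(x → (x ∨ y))) = ¬1 = 0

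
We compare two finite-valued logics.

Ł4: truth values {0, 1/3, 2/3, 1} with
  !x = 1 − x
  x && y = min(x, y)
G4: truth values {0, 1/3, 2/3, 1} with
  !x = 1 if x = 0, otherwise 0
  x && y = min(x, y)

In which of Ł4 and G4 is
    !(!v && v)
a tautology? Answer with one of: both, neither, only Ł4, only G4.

only G4

In Ł4: at v = 1/3 the value is 2/3 — not a tautology.
In G4: every assignment gives 1 — tautology.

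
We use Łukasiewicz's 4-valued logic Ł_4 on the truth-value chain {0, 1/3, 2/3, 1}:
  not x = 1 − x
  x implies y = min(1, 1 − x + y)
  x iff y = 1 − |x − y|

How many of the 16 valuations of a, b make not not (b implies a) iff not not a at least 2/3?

a = 0, b = 0 ↦ 0  <
a = 0, b = 1/3 ↦ 1/3  <
a = 0, b = 2/3 ↦ 2/3  ≥
a = 0, b = 1 ↦ 1  ≥
a = 1/3, b = 0 ↦ 1/3  <
a = 1/3, b = 1/3 ↦ 1/3  <
a = 1/3, b = 2/3 ↦ 2/3  ≥
a = 1/3, b = 1 ↦ 1  ≥
a = 2/3, b = 0 ↦ 2/3  ≥
a = 2/3, b = 1/3 ↦ 2/3  ≥
a = 2/3, b = 2/3 ↦ 2/3  ≥
a = 2/3, b = 1 ↦ 1  ≥
a = 1, b = 0 ↦ 1  ≥
a = 1, b = 1/3 ↦ 1  ≥
a = 1, b = 2/3 ↦ 1  ≥
a = 1, b = 1 ↦ 1  ≥
So 12 of the 16 assignments meet the threshold.

12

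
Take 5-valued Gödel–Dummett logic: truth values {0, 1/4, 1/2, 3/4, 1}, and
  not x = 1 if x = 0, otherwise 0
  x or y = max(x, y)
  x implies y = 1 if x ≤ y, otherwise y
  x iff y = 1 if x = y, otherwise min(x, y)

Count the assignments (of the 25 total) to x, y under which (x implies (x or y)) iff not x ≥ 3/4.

5

value 1: 5 assignments (counts)
value 0: 20 assignments
So 5 of the 25 assignments meet the threshold.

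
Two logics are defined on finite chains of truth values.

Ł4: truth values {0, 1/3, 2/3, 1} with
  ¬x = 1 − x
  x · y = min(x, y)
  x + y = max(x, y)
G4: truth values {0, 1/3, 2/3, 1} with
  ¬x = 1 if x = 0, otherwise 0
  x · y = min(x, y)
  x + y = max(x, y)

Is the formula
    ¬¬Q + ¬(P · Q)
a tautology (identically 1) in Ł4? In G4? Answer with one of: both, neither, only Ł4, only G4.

only G4

In Ł4: at P = 1/3, Q = 1/3 the value is 2/3 — not a tautology.
In G4: every assignment gives 1 — tautology.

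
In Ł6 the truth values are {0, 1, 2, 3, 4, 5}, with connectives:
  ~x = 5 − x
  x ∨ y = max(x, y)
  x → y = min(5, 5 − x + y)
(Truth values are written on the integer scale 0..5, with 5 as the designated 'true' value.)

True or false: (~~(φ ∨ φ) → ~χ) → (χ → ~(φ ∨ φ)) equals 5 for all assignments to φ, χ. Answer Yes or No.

Yes

At φ = 5, χ = 4, for instance:
φ ∨ φ = 5 ∨ 5 = 5
~(φ ∨ φ) = ~5 = 0
~~(φ ∨ φ) = ~0 = 5
~χ = ~4 = 1
~~(φ ∨ φ) → ~χ = 5 → 1 = 1
χ → ~(φ ∨ φ) = 4 → 0 = 1
(~~(φ ∨ φ) → ~χ) → (χ → ~(φ ∨ φ)) = 1 → 1 = 5
and checking the remaining 35 assignments likewise gives ≥ 5 in every case.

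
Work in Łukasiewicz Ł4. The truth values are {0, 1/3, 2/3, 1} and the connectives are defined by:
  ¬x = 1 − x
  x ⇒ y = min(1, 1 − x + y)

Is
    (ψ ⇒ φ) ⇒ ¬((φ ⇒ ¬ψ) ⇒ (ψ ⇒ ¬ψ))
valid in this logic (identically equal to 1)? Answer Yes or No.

No

Counterexample: take φ = 0, ψ = 0.
ψ ⇒ φ = 0 ⇒ 0 = 1
¬ψ = ¬0 = 1
φ ⇒ ¬ψ = 0 ⇒ 1 = 1
ψ ⇒ ¬ψ = 0 ⇒ 1 = 1
(φ ⇒ ¬ψ) ⇒ (ψ ⇒ ¬ψ) = 1 ⇒ 1 = 1
¬((φ ⇒ ¬ψ) ⇒ (ψ ⇒ ¬ψ)) = ¬1 = 0
(ψ ⇒ φ) ⇒ ¬((φ ⇒ ¬ψ) ⇒ (ψ ⇒ ¬ψ)) = 1 ⇒ 0 = 0
This gives 0 ≠ 1.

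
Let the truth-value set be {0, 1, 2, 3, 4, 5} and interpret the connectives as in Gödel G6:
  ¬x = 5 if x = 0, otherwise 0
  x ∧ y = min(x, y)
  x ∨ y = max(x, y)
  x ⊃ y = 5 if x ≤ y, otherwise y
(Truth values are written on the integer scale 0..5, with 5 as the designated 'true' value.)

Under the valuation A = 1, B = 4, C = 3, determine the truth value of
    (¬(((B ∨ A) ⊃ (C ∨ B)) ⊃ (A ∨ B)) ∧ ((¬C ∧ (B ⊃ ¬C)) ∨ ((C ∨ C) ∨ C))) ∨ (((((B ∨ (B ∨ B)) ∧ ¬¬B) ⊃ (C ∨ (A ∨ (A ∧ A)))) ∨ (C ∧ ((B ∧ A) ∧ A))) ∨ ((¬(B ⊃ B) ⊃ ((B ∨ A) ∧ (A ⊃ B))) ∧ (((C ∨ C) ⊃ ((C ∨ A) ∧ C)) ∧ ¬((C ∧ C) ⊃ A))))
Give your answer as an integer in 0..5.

3

B ∨ A = 4 ∨ 1 = 4
C ∨ B = 3 ∨ 4 = 4
(B ∨ A) ⊃ (C ∨ B) = 4 ⊃ 4 = 5
A ∨ B = 1 ∨ 4 = 4
((B ∨ A) ⊃ (C ∨ B)) ⊃ (A ∨ B) = 5 ⊃ 4 = 4
¬(((B ∨ A) ⊃ (C ∨ B)) ⊃ (A ∨ B)) = ¬4 = 0
¬C = ¬3 = 0
¬C = ¬3 = 0
B ⊃ ¬C = 4 ⊃ 0 = 0
¬C ∧ (B ⊃ ¬C) = 0 ∧ 0 = 0
C ∨ C = 3 ∨ 3 = 3
(C ∨ C) ∨ C = 3 ∨ 3 = 3
(¬C ∧ (B ⊃ ¬C)) ∨ ((C ∨ C) ∨ C) = 0 ∨ 3 = 3
¬(((B ∨ A) ⊃ (C ∨ B)) ⊃ (A ∨ B)) ∧ ((¬C ∧ (B ⊃ ¬C)) ∨ ((C ∨ C) ∨ C)) = 0 ∧ 3 = 0
B ∨ B = 4 ∨ 4 = 4
B ∨ (B ∨ B) = 4 ∨ 4 = 4
¬B = ¬4 = 0
¬¬B = ¬0 = 5
(B ∨ (B ∨ B)) ∧ ¬¬B = 4 ∧ 5 = 4
A ∧ A = 1 ∧ 1 = 1
A ∨ (A ∧ A) = 1 ∨ 1 = 1
C ∨ (A ∨ (A ∧ A)) = 3 ∨ 1 = 3
((B ∨ (B ∨ B)) ∧ ¬¬B) ⊃ (C ∨ (A ∨ (A ∧ A))) = 4 ⊃ 3 = 3
B ∧ A = 4 ∧ 1 = 1
(B ∧ A) ∧ A = 1 ∧ 1 = 1
C ∧ ((B ∧ A) ∧ A) = 3 ∧ 1 = 1
(((B ∨ (B ∨ B)) ∧ ¬¬B) ⊃ (C ∨ (A ∨ (A ∧ A)))) ∨ (C ∧ ((B ∧ A) ∧ A)) = 3 ∨ 1 = 3
B ⊃ B = 4 ⊃ 4 = 5
¬(B ⊃ B) = ¬5 = 0
B ∨ A = 4 ∨ 1 = 4
A ⊃ B = 1 ⊃ 4 = 5
(B ∨ A) ∧ (A ⊃ B) = 4 ∧ 5 = 4
¬(B ⊃ B) ⊃ ((B ∨ A) ∧ (A ⊃ B)) = 0 ⊃ 4 = 5
C ∨ C = 3 ∨ 3 = 3
C ∨ A = 3 ∨ 1 = 3
(C ∨ A) ∧ C = 3 ∧ 3 = 3
(C ∨ C) ⊃ ((C ∨ A) ∧ C) = 3 ⊃ 3 = 5
C ∧ C = 3 ∧ 3 = 3
(C ∧ C) ⊃ A = 3 ⊃ 1 = 1
¬((C ∧ C) ⊃ A) = ¬1 = 0
((C ∨ C) ⊃ ((C ∨ A) ∧ C)) ∧ ¬((C ∧ C) ⊃ A) = 5 ∧ 0 = 0
(¬(B ⊃ B) ⊃ ((B ∨ A) ∧ (A ⊃ B))) ∧ (((C ∨ C) ⊃ ((C ∨ A) ∧ C)) ∧ ¬((C ∧ C) ⊃ A)) = 5 ∧ 0 = 0
((((B ∨ (B ∨ B)) ∧ ¬¬B) ⊃ (C ∨ (A ∨ (A ∧ A)))) ∨ (C ∧ ((B ∧ A) ∧ A))) ∨ ((¬(B ⊃ B) ⊃ ((B ∨ A) ∧ (A ⊃ B))) ∧ (((C ∨ C) ⊃ ((C ∨ A) ∧ C)) ∧ ¬((C ∧ C) ⊃ A))) = 3 ∨ 0 = 3
(¬(((B ∨ A) ⊃ (C ∨ B)) ⊃ (A ∨ B)) ∧ ((¬C ∧ (B ⊃ ¬C)) ∨ ((C ∨ C) ∨ C))) ∨ (((((B ∨ (B ∨ B)) ∧ ¬¬B) ⊃ (C ∨ (A ∨ (A ∧ A)))) ∨ (C ∧ ((B ∧ A) ∧ A))) ∨ ((¬(B ⊃ B) ⊃ ((B ∨ A) ∧ (A ⊃ B))) ∧ (((C ∨ C) ⊃ ((C ∨ A) ∧ C)) ∧ ¬((C ∧ C) ⊃ A)))) = 0 ∨ 3 = 3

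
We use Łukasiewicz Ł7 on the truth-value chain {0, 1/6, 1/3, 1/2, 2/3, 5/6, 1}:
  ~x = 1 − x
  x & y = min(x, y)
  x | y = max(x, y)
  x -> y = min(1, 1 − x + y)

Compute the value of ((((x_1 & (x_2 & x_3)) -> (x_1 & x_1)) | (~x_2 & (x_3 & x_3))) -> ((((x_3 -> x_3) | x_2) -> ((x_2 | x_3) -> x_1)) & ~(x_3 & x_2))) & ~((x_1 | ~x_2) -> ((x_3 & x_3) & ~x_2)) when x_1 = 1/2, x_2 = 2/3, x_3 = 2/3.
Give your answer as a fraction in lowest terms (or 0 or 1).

1/6

x_2 & x_3 = 2/3 & 2/3 = 2/3
x_1 & (x_2 & x_3) = 1/2 & 2/3 = 1/2
x_1 & x_1 = 1/2 & 1/2 = 1/2
(x_1 & (x_2 & x_3)) -> (x_1 & x_1) = 1/2 -> 1/2 = 1
~x_2 = ~2/3 = 1/3
x_3 & x_3 = 2/3 & 2/3 = 2/3
~x_2 & (x_3 & x_3) = 1/3 & 2/3 = 1/3
((x_1 & (x_2 & x_3)) -> (x_1 & x_1)) | (~x_2 & (x_3 & x_3)) = 1 | 1/3 = 1
x_3 -> x_3 = 2/3 -> 2/3 = 1
(x_3 -> x_3) | x_2 = 1 | 2/3 = 1
x_2 | x_3 = 2/3 | 2/3 = 2/3
(x_2 | x_3) -> x_1 = 2/3 -> 1/2 = 5/6
((x_3 -> x_3) | x_2) -> ((x_2 | x_3) -> x_1) = 1 -> 5/6 = 5/6
x_3 & x_2 = 2/3 & 2/3 = 2/3
~(x_3 & x_2) = ~2/3 = 1/3
(((x_3 -> x_3) | x_2) -> ((x_2 | x_3) -> x_1)) & ~(x_3 & x_2) = 5/6 & 1/3 = 1/3
(((x_1 & (x_2 & x_3)) -> (x_1 & x_1)) | (~x_2 & (x_3 & x_3))) -> ((((x_3 -> x_3) | x_2) -> ((x_2 | x_3) -> x_1)) & ~(x_3 & x_2)) = 1 -> 1/3 = 1/3
~x_2 = ~2/3 = 1/3
x_1 | ~x_2 = 1/2 | 1/3 = 1/2
x_3 & x_3 = 2/3 & 2/3 = 2/3
~x_2 = ~2/3 = 1/3
(x_3 & x_3) & ~x_2 = 2/3 & 1/3 = 1/3
(x_1 | ~x_2) -> ((x_3 & x_3) & ~x_2) = 1/2 -> 1/3 = 5/6
~((x_1 | ~x_2) -> ((x_3 & x_3) & ~x_2)) = ~5/6 = 1/6
((((x_1 & (x_2 & x_3)) -> (x_1 & x_1)) | (~x_2 & (x_3 & x_3))) -> ((((x_3 -> x_3) | x_2) -> ((x_2 | x_3) -> x_1)) & ~(x_3 & x_2))) & ~((x_1 | ~x_2) -> ((x_3 & x_3) & ~x_2)) = 1/3 & 1/6 = 1/6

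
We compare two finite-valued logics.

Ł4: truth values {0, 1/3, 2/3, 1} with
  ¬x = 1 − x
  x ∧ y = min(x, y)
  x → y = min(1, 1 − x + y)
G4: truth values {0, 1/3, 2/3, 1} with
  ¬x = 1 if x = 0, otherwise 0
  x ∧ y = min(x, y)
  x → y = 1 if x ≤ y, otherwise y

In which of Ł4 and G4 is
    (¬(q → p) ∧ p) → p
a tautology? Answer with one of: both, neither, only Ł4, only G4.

In Ł4: every assignment gives 1 — tautology.
In G4: every assignment gives 1 — tautology.

both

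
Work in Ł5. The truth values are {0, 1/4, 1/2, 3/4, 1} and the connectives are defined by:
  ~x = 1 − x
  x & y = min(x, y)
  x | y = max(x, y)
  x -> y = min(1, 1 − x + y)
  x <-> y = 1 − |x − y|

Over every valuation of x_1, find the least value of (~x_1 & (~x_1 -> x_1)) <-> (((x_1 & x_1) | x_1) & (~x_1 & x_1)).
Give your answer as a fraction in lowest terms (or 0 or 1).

Take x_1 = 1/4:
~x_1 = ~1/4 = 3/4
~x_1 = ~1/4 = 3/4
~x_1 -> x_1 = 3/4 -> 1/4 = 1/2
~x_1 & (~x_1 -> x_1) = 3/4 & 1/2 = 1/2
x_1 & x_1 = 1/4 & 1/4 = 1/4
(x_1 & x_1) | x_1 = 1/4 | 1/4 = 1/4
~x_1 = ~1/4 = 3/4
~x_1 & x_1 = 3/4 & 1/4 = 1/4
((x_1 & x_1) | x_1) & (~x_1 & x_1) = 1/4 & 1/4 = 1/4
(~x_1 & (~x_1 -> x_1)) <-> (((x_1 & x_1) | x_1) & (~x_1 & x_1)) = 1/2 <-> 1/4 = 3/4
No assignment yields a value below 3/4, so this is the minimum.

3/4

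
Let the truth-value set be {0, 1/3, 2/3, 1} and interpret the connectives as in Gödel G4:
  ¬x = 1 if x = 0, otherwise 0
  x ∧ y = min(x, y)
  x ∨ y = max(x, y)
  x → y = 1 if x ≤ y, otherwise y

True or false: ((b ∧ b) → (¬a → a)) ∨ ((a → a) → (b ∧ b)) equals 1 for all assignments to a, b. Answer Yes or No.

Counterexample: take a = 0, b = 1/3.
b ∧ b = 1/3 ∧ 1/3 = 1/3
¬a = ¬0 = 1
¬a → a = 1 → 0 = 0
(b ∧ b) → (¬a → a) = 1/3 → 0 = 0
a → a = 0 → 0 = 1
b ∧ b = 1/3 ∧ 1/3 = 1/3
(a → a) → (b ∧ b) = 1 → 1/3 = 1/3
((b ∧ b) → (¬a → a)) ∨ ((a → a) → (b ∧ b)) = 0 ∨ 1/3 = 1/3
This gives 1/3 ≠ 1.

No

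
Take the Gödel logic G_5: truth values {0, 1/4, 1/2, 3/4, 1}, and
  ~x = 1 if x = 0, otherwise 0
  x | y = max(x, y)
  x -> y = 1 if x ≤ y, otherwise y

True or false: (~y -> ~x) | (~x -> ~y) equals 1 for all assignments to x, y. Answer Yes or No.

At x = 3/4, y = 1/4, for instance:
~y = ~1/4 = 0
~x = ~3/4 = 0
~y -> ~x = 0 -> 0 = 1
~x -> ~y = 0 -> 0 = 1
(~y -> ~x) | (~x -> ~y) = 1 | 1 = 1
and checking the remaining 24 assignments likewise gives ≥ 1 in every case.

Yes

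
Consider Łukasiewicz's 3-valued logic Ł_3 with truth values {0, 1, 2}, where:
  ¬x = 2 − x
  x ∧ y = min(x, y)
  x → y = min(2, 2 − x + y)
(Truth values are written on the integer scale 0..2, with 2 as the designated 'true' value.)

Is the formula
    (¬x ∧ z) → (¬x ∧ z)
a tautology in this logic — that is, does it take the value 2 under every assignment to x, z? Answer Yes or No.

Yes

x = 0, z = 0 ↦ 2
x = 0, z = 1 ↦ 2
x = 0, z = 2 ↦ 2
x = 1, z = 0 ↦ 2
x = 1, z = 1 ↦ 2
x = 1, z = 2 ↦ 2
x = 2, z = 0 ↦ 2
x = 2, z = 1 ↦ 2
x = 2, z = 2 ↦ 2
Every assignment gives a value ≥ 2.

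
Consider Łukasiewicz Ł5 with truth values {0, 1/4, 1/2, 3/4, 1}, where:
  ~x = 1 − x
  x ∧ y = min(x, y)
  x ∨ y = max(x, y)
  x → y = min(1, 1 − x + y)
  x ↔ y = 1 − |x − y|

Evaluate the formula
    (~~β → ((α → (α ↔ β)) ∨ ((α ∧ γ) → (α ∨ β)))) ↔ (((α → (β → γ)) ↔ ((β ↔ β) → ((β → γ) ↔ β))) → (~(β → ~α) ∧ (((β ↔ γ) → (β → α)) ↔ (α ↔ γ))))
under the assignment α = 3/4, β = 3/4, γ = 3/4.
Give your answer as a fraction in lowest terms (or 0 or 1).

~β = ~3/4 = 1/4
~~β = ~1/4 = 3/4
α ↔ β = 3/4 ↔ 3/4 = 1
α → (α ↔ β) = 3/4 → 1 = 1
α ∧ γ = 3/4 ∧ 3/4 = 3/4
α ∨ β = 3/4 ∨ 3/4 = 3/4
(α ∧ γ) → (α ∨ β) = 3/4 → 3/4 = 1
(α → (α ↔ β)) ∨ ((α ∧ γ) → (α ∨ β)) = 1 ∨ 1 = 1
~~β → ((α → (α ↔ β)) ∨ ((α ∧ γ) → (α ∨ β))) = 3/4 → 1 = 1
β → γ = 3/4 → 3/4 = 1
α → (β → γ) = 3/4 → 1 = 1
β ↔ β = 3/4 ↔ 3/4 = 1
β → γ = 3/4 → 3/4 = 1
(β → γ) ↔ β = 1 ↔ 3/4 = 3/4
(β ↔ β) → ((β → γ) ↔ β) = 1 → 3/4 = 3/4
(α → (β → γ)) ↔ ((β ↔ β) → ((β → γ) ↔ β)) = 1 ↔ 3/4 = 3/4
~α = ~3/4 = 1/4
β → ~α = 3/4 → 1/4 = 1/2
~(β → ~α) = ~1/2 = 1/2
β ↔ γ = 3/4 ↔ 3/4 = 1
β → α = 3/4 → 3/4 = 1
(β ↔ γ) → (β → α) = 1 → 1 = 1
α ↔ γ = 3/4 ↔ 3/4 = 1
((β ↔ γ) → (β → α)) ↔ (α ↔ γ) = 1 ↔ 1 = 1
~(β → ~α) ∧ (((β ↔ γ) → (β → α)) ↔ (α ↔ γ)) = 1/2 ∧ 1 = 1/2
((α → (β → γ)) ↔ ((β ↔ β) → ((β → γ) ↔ β))) → (~(β → ~α) ∧ (((β ↔ γ) → (β → α)) ↔ (α ↔ γ))) = 3/4 → 1/2 = 3/4
(~~β → ((α → (α ↔ β)) ∨ ((α ∧ γ) → (α ∨ β)))) ↔ (((α → (β → γ)) ↔ ((β ↔ β) → ((β → γ) ↔ β))) → (~(β → ~α) ∧ (((β ↔ γ) → (β → α)) ↔ (α ↔ γ)))) = 1 ↔ 3/4 = 3/4

3/4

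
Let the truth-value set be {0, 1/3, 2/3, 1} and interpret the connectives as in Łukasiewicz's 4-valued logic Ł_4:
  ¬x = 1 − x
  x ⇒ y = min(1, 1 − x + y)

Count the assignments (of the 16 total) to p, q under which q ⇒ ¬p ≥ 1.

p = 0, q = 0 ↦ 1  ≥
p = 0, q = 1/3 ↦ 1  ≥
p = 0, q = 2/3 ↦ 1  ≥
p = 0, q = 1 ↦ 1  ≥
p = 1/3, q = 0 ↦ 1  ≥
p = 1/3, q = 1/3 ↦ 1  ≥
p = 1/3, q = 2/3 ↦ 1  ≥
p = 1/3, q = 1 ↦ 2/3  <
p = 2/3, q = 0 ↦ 1  ≥
p = 2/3, q = 1/3 ↦ 1  ≥
p = 2/3, q = 2/3 ↦ 2/3  <
p = 2/3, q = 1 ↦ 1/3  <
p = 1, q = 0 ↦ 1  ≥
p = 1, q = 1/3 ↦ 2/3  <
p = 1, q = 2/3 ↦ 1/3  <
p = 1, q = 1 ↦ 0  <
So 10 of the 16 assignments meet the threshold.

10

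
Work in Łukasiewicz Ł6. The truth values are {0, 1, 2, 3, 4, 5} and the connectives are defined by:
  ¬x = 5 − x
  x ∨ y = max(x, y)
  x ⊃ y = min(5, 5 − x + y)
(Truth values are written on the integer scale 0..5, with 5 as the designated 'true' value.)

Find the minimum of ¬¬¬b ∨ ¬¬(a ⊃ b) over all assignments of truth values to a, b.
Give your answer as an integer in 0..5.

Take a = 4, b = 2:
¬b = ¬2 = 3
¬¬b = ¬3 = 2
¬¬¬b = ¬2 = 3
a ⊃ b = 4 ⊃ 2 = 3
¬(a ⊃ b) = ¬3 = 2
¬¬(a ⊃ b) = ¬2 = 3
¬¬¬b ∨ ¬¬(a ⊃ b) = 3 ∨ 3 = 3
No assignment yields a value below 3, so this is the minimum.

3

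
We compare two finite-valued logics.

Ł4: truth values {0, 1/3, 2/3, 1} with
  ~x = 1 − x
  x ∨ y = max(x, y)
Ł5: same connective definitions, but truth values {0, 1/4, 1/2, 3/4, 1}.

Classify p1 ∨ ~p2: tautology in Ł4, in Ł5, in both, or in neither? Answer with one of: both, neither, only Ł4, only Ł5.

neither

In Ł4: at p1 = 0, p2 = 1/3 the value is 2/3 — not a tautology.
In Ł5: at p1 = 0, p2 = 1/4 the value is 3/4 — not a tautology.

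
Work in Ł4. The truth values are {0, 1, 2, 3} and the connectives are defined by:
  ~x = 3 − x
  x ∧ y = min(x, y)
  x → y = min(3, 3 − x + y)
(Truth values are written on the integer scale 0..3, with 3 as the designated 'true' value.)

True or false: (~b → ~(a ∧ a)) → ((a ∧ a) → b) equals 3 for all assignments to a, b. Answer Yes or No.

a = 0, b = 0 ↦ 3
a = 0, b = 1 ↦ 3
a = 0, b = 2 ↦ 3
a = 0, b = 3 ↦ 3
a = 1, b = 0 ↦ 3
a = 1, b = 1 ↦ 3
a = 1, b = 2 ↦ 3
a = 1, b = 3 ↦ 3
a = 2, b = 0 ↦ 3
a = 2, b = 1 ↦ 3
a = 2, b = 2 ↦ 3
a = 2, b = 3 ↦ 3
a = 3, b = 0 ↦ 3
a = 3, b = 1 ↦ 3
a = 3, b = 2 ↦ 3
a = 3, b = 3 ↦ 3
Every assignment gives a value ≥ 3.

Yes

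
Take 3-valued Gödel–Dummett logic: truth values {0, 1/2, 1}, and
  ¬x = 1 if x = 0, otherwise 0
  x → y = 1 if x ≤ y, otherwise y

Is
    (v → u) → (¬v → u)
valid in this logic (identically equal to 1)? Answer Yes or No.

No

Counterexample: take u = 0, v = 0.
v → u = 0 → 0 = 1
¬v = ¬0 = 1
¬v → u = 1 → 0 = 0
(v → u) → (¬v → u) = 1 → 0 = 0
This gives 0 ≠ 1.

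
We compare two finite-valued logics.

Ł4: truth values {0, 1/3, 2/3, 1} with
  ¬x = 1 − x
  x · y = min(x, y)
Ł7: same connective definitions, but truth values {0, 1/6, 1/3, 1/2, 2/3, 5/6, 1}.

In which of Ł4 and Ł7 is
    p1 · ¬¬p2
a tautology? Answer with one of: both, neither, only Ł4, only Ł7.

neither

In Ł4: at p1 = 0, p2 = 0 the value is 0 — not a tautology.
In Ł7: at p1 = 0, p2 = 0 the value is 0 — not a tautology.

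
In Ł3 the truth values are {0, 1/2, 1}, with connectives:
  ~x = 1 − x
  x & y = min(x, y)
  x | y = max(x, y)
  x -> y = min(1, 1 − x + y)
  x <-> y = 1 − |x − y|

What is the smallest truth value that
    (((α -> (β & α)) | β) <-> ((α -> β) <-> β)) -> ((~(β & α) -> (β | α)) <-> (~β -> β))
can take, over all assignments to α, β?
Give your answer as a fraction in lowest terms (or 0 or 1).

Take α = 1/2, β = 0:
β & α = 0 & 1/2 = 0
α -> (β & α) = 1/2 -> 0 = 1/2
(α -> (β & α)) | β = 1/2 | 0 = 1/2
α -> β = 1/2 -> 0 = 1/2
(α -> β) <-> β = 1/2 <-> 0 = 1/2
((α -> (β & α)) | β) <-> ((α -> β) <-> β) = 1/2 <-> 1/2 = 1
β & α = 0 & 1/2 = 0
~(β & α) = ~0 = 1
β | α = 0 | 1/2 = 1/2
~(β & α) -> (β | α) = 1 -> 1/2 = 1/2
~β = ~0 = 1
~β -> β = 1 -> 0 = 0
(~(β & α) -> (β | α)) <-> (~β -> β) = 1/2 <-> 0 = 1/2
(((α -> (β & α)) | β) <-> ((α -> β) <-> β)) -> ((~(β & α) -> (β | α)) <-> (~β -> β)) = 1 -> 1/2 = 1/2
No assignment yields a value below 1/2, so this is the minimum.

1/2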